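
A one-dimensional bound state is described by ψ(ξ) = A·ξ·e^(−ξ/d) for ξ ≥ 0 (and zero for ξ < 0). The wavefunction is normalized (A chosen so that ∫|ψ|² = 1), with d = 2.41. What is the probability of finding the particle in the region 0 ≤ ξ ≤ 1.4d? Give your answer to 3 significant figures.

P ≈ 0.531

|ψ|² is the probability density, so P = ∫_{0}^{1.4d} |ψ|² dξ.
Since A² = 1/(d^3/4), this is the region integral divided by the full normalization integral.
Substituting u = ξ/d, A² and the length scale cancel in the ratio: P = ∫_{0}^{1.4} u^2·e^(-2·u) du / ∫_{0}^{∞} u^2·e^(-2·u) du.
Using ∫ u^2·e^(-2·u) du = -(2·u^2 + 2·u + 1)·e^(-2·u)/4, the numerator is 1/4 - 193·e^(-14/5)/100 and the denominator is 1/4.
Taking the ratio, P = 0.5305.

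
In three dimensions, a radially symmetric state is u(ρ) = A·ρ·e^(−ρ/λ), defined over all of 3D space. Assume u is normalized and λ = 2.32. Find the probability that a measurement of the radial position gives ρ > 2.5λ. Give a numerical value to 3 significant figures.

Integrate the radial probability density 4πρ²|u|² over ρ > 2.5λ.
The full normalization integral is A²·[3·π·λ^5] = 1, fixing A².
Let t = ρ/λ; then A², 4π and the length scale all cancel, so P = ∫_{2.5}^{∞} t^4·e^(-2·t) dt ÷ ∫_{0}^{∞} t^4·e^(-2·t) dt.
With ∫ t^4·e^(-2·t) dt = -(t^4/2 + t^3 + 3·t^2/2 + 3·t/2 + 3/4)·e^(-2·t) + C, the region integral is 1569·e^(-5)/32 and the full one is 3/4.
The region integral divided by the full integral gives P = 0.4405.

P ≈ 0.440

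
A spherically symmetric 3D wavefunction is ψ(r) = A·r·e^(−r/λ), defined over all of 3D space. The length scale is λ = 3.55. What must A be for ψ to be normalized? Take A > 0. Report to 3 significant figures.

Normalization requires ∫|ψ|² 4πr² dr = 1, integrated from 0 to ∞.
The integral (without the A² prefactor) comes out to 3·π·λ^5.
So A² = (3·π·λ^5)^(−1).
Substituting λ = 3.55 gives A² = 0.0001882, so A = 0.01372.

A ≈ 0.0137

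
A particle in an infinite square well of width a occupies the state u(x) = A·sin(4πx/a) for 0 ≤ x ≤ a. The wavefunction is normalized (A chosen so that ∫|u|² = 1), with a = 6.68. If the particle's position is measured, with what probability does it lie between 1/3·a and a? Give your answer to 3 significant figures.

|u|² is the probability density, so P = ∫_{1/3·a}^{a} |u|² dx.
Since A² = 1/(a/2), this is the region integral divided by the full normalization integral.
In terms of t = x/a (A² and the length scale cancel between numerator and denominator), P = [∫_{1/3}^{1} sin(4·π·t)^2 dt] / [∫_{0}^{1} sin(4·π·t)^2 dt].
Using ∫ sin(4·π·t)^2 dt = t/2 - sin(4·π·t)·cos(4·π·t)/(8·π), the numerator is √(3)/(32·π) + 1/3 and the denominator is 1/2.
Evaluating gives P = √(3)/(16·π) + 2/3.

P ≈ 0.701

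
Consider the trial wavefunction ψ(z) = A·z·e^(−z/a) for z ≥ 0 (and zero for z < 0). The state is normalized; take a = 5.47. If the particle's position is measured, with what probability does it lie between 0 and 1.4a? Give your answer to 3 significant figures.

P ≈ 0.531

|ψ|² is the probability density, so P = ∫_{0}^{1.4a} |ψ|² dz.
Since A² = 1/(a^3/4), this is the region integral divided by the full normalization integral.
Let u = z/a; then A² and the length scale cancel, so P = ∫_{0}^{1.4} u^2·e^(-2·u) du ÷ ∫_{0}^{∞} u^2·e^(-2·u) du.
An antiderivative of u^2·e^(-2·u) is -(2·u^2 + 2·u + 1)·e^(-2·u)/4; evaluating from 0 to 1.4 gives 1/4 - 193·e^(-14/5)/100, while the full integral is 1/4.
Taking the ratio, P = 0.5305.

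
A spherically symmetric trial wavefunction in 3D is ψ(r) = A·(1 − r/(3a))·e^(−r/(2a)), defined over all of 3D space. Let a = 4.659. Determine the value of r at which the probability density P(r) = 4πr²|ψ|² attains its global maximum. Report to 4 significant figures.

r ≈ 4.659

The maximum of P(r) = 4πr²|ψ|² occurs where its derivative vanishes.
Solving yields r = a.
With a = 4.659, the most probable radial distance is 4.6590.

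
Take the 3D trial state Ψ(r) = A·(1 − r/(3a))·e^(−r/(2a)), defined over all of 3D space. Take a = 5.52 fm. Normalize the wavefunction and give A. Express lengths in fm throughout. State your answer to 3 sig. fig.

A ≈ 0.0266 fm^(-3/2)

Normalization requires ∫|Ψ|² 4πr² dr = 1, integrated from 0 to ∞.
With ∫₀^∞ r^4 e^(−αr) dr = 4!/α^5, carrying out the integral gives A² · 8·π·a^3/3.
So A² = (8·π·a^3/3)^(−1).
With a = 5.52: A² = 0.0007097 and A = 0.02664.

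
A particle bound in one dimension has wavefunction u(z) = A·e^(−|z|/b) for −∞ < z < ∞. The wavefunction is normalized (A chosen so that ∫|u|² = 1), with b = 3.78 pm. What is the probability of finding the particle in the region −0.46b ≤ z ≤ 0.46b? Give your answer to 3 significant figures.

|u|² is the probability density, so P = ∫_{−0.46b}^{0.46b} |u|² dz.
Since A² = 1/(b), this is the region integral divided by the full normalization integral.
By symmetry take twice the z ≥ 0 contribution in numerator and denominator; the 2's cancel. Let t = z/b; then A² and the length scale cancel, so P = ∫_{0}^{0.46} e^(-2·t) dt ÷ ∫_{0}^{∞} e^(-2·t) dt.
With ∫ e^(-2·t) dt = -e^(-2·t)/2 + C, the region integral is 1/2 - e^(-23/25)/2 and the full one is 1/2.
The result is P = 0.6015.

P ≈ 0.601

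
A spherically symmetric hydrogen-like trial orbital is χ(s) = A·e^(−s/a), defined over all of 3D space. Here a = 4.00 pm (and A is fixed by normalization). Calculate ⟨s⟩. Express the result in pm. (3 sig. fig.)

⟨s⟩ ≈ 6.00 pm

By definition ⟨s⟩ = ∫ s |χ(s)|² 4πs² ds.
Using ∫₀^∞ sⁿ e^(−αs) ds = n!/αⁿ⁺¹, since the A² factors cancel between numerator and denominator, ⟨s⟩ = 3·a/2.
With a = 4.00, ⟨s⟩ = 6.000.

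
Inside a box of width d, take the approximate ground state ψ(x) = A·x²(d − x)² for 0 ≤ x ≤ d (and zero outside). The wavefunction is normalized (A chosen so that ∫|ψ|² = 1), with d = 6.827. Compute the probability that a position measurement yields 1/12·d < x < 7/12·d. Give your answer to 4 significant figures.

P = ∫_{1/12·d}^{7/12·d} |ψ(x)|² dx.
With A² fixed by ∫|ψ|² = 1, i.e. A² = (d^9/630)^(−1), substitute and integrate.
In terms of u = x/d (A² and the length scale cancel between numerator and denominator), P = [∫_{1/12}^{7/12} u^4·(1 - u)^4 du] / [∫_{0}^{1} u^4·(1 - u)^4 du].
An antiderivative of u^4·(1 - u)^4 is u^5·(70·u^4 - 315·u^3 + 540·u^2 - 420·u + 126)/630; evaluating from 1/12 to 7/12 gives ≈ 0.00110681, while the full integral is 1/630.
Taking the ratio, P = 0.69729.

P ≈ 0.6973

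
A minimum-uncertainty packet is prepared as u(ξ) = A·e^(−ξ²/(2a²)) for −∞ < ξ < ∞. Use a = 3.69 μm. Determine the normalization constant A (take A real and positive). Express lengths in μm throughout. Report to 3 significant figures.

A ≈ 0.391 μm^(-1/2)

Normalization requires ∫|u|² dξ = 1, integrated from −∞ to ∞.
With ∫_{−∞}^{∞} ξ^(2m) e^(−αξ²) dξ = (2m−1)!!·√π / (2^m α^(m+1/2)), ∫|u|² dξ = A²·(√(π)·a).
Setting this equal to 1 gives A² = 1/(√(π)·a).
Substituting a = 3.69 gives A² = 0.1529, so A = 0.3910.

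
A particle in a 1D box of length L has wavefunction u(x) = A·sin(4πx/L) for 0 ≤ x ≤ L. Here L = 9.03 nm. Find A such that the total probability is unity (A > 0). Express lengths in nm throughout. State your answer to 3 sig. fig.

A ≈ 0.471 nm^(-1/2)

We need A² ∫|f|² dx = 1, taking the integral from 0 to L.
With ∫₀^L sin²(nπx/L) dx = L/2, the integral (without the A² prefactor) comes out to L/2.
Hence A² = 1/[L/2].
Substituting L = 9.03 gives A² = 0.2215, so A = 0.4706.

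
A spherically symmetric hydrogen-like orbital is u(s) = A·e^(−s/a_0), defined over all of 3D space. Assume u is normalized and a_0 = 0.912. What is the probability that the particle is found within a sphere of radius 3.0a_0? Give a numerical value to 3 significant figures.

P = ∫ |u|² 4πs² ds over s ≤ 3.0a_0.
The full normalization integral is A²·[π·a_0^3] = 1, fixing A².
Let t = s/a_0; then A², 4π and the length scale all cancel, so P = ∫_{0}^{3.0} t^2·e^(-2·t) dt ÷ ∫_{0}^{∞} t^2·e^(-2·t) dt.
An antiderivative of t^2·e^(-2·t) is -(2·t^2 + 2·t + 1)·e^(-2·t)/4; evaluating from 0 to 3.0 gives 1/4 - 25·e^(-6)/4, while the full integral is 1/4.
This evaluates to P = 0.9380.

P ≈ 0.938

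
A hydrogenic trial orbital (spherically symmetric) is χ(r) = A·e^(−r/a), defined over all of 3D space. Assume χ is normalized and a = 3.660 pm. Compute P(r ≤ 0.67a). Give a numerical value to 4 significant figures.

Integrate the radial probability density 4πr²|χ|² over r ≤ 0.67a.
A² is fixed by ∫₀^∞ 4πr²|χ|² dr = 1, i.e. A² = (π·a^3)^(−1).
In terms of u = r/a (A², 4π and the length scale all cancel between numerator and denominator), P = [∫_{0}^{0.67} u^2·e^(-2·u) du] / [∫_{0}^{∞} u^2·e^(-2·u) du].
An antiderivative of u^2·e^(-2·u) is -(2·u^2 + 2·u + 1)·e^(-2·u)/4; evaluating from 0 to 0.67 gives ≈ 0.0380490, while the full integral is 1/4.
Taking the ratio yields P = 0.15220.

P ≈ 0.1522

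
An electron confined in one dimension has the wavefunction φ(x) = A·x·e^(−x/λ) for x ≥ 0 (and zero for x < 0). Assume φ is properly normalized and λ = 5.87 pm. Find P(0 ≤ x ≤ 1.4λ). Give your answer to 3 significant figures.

P = ∫_{0}^{1.4λ} |φ(x)|² dx.
Since A² = 1/(λ^3/4), this is the region integral divided by the full normalization integral.
In terms of u = x/λ (A² and the length scale cancel between numerator and denominator), P = [∫_{0}^{1.4} u^2·e^(-2·u) du] / [∫_{0}^{∞} u^2·e^(-2·u) du].
An antiderivative of u^2·e^(-2·u) is -(2·u^2 + 2·u + 1)·e^(-2·u)/4; evaluating from 0 to 1.4 gives 1/4 - 193·e^(-14/5)/100, while the full integral is 1/4.
This works out to P = 0.5305.

P ≈ 0.531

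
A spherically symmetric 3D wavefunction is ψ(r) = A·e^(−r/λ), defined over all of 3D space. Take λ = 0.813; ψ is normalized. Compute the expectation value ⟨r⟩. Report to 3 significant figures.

⟨r⟩ ≈ 1.22

The expectation value is the |ψ|²-weighted average of r: ∫ r|ψ|² 4πr² dr.
With ∫₀^∞ r^3 e^(−αr) dr = 3!/α^4, since the A² factors cancel between numerator and denominator, ⟨r⟩ = 3·λ/2.
With λ = 0.813, ⟨r⟩ = 1.220.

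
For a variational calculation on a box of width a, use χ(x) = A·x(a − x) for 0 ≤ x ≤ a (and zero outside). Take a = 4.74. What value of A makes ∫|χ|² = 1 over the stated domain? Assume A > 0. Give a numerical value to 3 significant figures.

A ≈ 0.112

Normalization requires ∫|χ|² dx = 1, integrated from 0 to a.
Carrying out the integral gives A² · a^5/30.
Substituting a = 4.74 gives A² = 0.01254, so A = 0.1120.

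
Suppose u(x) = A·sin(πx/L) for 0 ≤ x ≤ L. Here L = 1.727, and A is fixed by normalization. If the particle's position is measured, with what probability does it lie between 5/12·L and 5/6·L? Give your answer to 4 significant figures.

The probability is P = ∫ |u|² dx over [5/12·L, 5/6·L].
The normalization integral ∫|u|²dx over the whole domain equals L/2·A², and A² cancels in the ratio.
Substituting t = x/L, A² and the length scale cancel in the ratio: P = ∫_{5/12}^{5/6} sin(π·t)^2 dt / ∫_{0}^{1} sin(π·t)^2 dt.
An antiderivative of sin(π·t)^2 is t/2 - sin(2·π·t)/(4·π); evaluating from 5/12 to 5/6 gives 1/(8·π) + √(3)/(8·π) + 5/24, while the full integral is 1/2.
Evaluating gives P = (3 + 3·√(3) + 5·π)/(12·π).

P ≈ 0.6341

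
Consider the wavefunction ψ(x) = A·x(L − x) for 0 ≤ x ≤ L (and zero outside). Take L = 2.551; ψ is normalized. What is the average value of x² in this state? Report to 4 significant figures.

⟨x^2⟩ ≈ 1.859

⟨x²⟩ = ∫ x^2 |ψ|² dx over the full domain.
Expanding the polynomial and integrating term by term, the ratio of the moment integral to the normalization integral gives ⟨x²⟩ = 2·L^2/7.
With L = 2.551, ⟨x^2⟩ = 1.8593.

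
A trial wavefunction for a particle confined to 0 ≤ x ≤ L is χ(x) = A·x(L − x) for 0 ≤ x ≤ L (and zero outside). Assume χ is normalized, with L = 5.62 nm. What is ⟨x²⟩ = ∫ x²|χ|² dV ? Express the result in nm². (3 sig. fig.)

⟨x²⟩ = ∫ x^2 |χ|² dx over the full domain.
Since the A² factors cancel between numerator and denominator, ⟨x²⟩ = 2·L^2/7.
Putting L = 5.62 gives 9.024.

⟨x^2⟩ ≈ 9.02 nm^2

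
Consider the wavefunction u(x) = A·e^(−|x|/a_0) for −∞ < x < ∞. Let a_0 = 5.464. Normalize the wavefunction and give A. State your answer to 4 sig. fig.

A ≈ 0.4278

Require ∫ |u|² dx = 1 over the whole domain.
Recall ∫₀^∞ x^m e^(−x/β) dx = m!·β^(m+1), with u = A·e^(−|x|/a_0), the integral evaluates to A²·[a_0].
Plugging in a_0 = 5.464 yields A = 0.42780.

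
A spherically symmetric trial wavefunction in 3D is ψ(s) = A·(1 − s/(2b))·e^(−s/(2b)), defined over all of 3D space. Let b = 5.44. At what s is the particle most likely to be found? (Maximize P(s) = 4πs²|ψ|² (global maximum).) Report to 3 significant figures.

s ≈ 28.5

Differentiate P(s) = 4πs²|ψ|² with respect to s and set to zero.
This gives s = b·(√(5) + 3).
With b = 5.44, the most probable radial distance is 28.48.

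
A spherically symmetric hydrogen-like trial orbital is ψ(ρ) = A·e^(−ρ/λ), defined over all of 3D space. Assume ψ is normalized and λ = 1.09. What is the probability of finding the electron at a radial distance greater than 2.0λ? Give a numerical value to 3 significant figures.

Integrate the radial probability density 4πρ²|ψ|² over ρ > 2.0λ.
Normalization gives A² = 1/(π·λ^3).
In terms of u = ρ/λ (A², 4π and the length scale all cancel between numerator and denominator), P = [∫_{2.0}^{∞} u^2·e^(-2·u) du] / [∫_{0}^{∞} u^2·e^(-2·u) du].
An antiderivative of u^2·e^(-2·u) is -(2·u^2 + 2·u + 1)·e^(-2·u)/4; evaluating from 2.0 to ∞ gives 13·e^(-4)/4, while the full integral is 1/4.
The region integral divided by the full integral gives P = 0.2381.

P ≈ 0.238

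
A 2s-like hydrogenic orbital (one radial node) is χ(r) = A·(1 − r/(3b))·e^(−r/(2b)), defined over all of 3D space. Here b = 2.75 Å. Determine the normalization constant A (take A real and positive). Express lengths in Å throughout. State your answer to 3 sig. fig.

A ≈ 0.0758 Å^(-3/2)

Normalization requires ∫|χ|² 4πr² dr = 1, integrated from 0 to ∞.
The angular integral contributes 4π, leaving ∫₀^∞ r²|χ|² dr.
Recall ∫₀^∞ r^m e^(−r/β) dr = m!·β^(m+1), with χ = A·(1 − r/(3b))·e^(−r/(2b)), the integral evaluates to A²·[8·π·b^3/3].
With b = 2.75: A² = 0.005740 and A = 0.07576.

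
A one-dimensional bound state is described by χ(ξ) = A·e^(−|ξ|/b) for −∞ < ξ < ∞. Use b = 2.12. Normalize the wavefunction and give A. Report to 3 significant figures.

A ≈ 0.687

The normalization condition is ∫|χ|² dξ = 1 from −∞ to ∞.
Recall ∫₀^∞ ξ^m e^(−ξ/β) dξ = m!·β^(m+1), ∫|χ|² dξ = A²·(b).
Hence A² = 1/[b].
Substituting b = 2.12 gives A² = 0.4717, so A = 0.6868.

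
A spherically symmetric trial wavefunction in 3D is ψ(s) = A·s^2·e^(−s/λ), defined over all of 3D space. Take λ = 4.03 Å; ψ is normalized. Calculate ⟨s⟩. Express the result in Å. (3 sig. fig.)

⟨s⟩ = ∫ s |ψ|² 4πs² ds over the full domain.
Using ∫₀^∞ sⁿ e^(−αs) ds = n!/αⁿ⁺¹, evaluating both integrals, ⟨s⟩ = 7·λ/2.
With λ = 4.03, ⟨s⟩ = 14.11.

⟨s⟩ ≈ 14.1 Å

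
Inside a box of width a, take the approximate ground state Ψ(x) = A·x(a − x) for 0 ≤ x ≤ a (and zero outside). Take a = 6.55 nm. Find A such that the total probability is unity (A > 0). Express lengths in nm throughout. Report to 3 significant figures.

A ≈ 0.0499 nm^(-5/2)

We need A² ∫|f|² dx = 1, taking the integral from 0 to a.
Expanding the polynomial and integrating term by term, with Ψ = A·x(a − x), the integral evaluates to A²·[a^5/30].
Setting this equal to 1 gives A² = 1/(a^5/30).
Plugging in a = 6.55 yields A = 0.04988.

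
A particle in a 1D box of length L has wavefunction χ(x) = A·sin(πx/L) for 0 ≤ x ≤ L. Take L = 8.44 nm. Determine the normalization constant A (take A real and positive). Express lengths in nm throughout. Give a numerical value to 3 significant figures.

A ≈ 0.487 nm^(-1/2)

Require ∫ |χ|² dx = 1 over the whole domain.
Using sin²θ = (1 − cos 2θ)/2, with χ = A·sin(πx/L), the integral evaluates to A²·[L/2].
So A² = (L/2)^(−1).
With L = 8.44: A² = 0.2370 and A = 0.4868.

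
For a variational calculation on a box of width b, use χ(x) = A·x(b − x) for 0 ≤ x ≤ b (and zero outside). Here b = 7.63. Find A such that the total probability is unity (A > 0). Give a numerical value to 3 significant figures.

We need A² ∫|f|² dx = 1, taking the integral from 0 to b.
Expanding the polynomial and integrating term by term, with χ = A·x(b − x), the integral evaluates to A²·[b^5/30].
Hence A² = 1/[b^5/30].
Plugging in b = 7.63 yields A = 0.03406.

A ≈ 0.0341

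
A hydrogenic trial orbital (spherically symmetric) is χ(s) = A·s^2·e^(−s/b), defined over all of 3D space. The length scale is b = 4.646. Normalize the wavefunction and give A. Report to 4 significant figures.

A ≈ 0.0005502

We need A² ∫|f|² 4πs² ds = 1, taking the integral from 0 to ∞.
In 3D with spherical symmetry the volume element is 4πs² ds.
With χ = A·s^2·e^(−s/b), the integral evaluates to A²·[45·π·b^7/2].
So A² = (45·π·b^7/2)^(−1).
With b = 4.646: A² = 3.0277E-7 and A = 0.00055025.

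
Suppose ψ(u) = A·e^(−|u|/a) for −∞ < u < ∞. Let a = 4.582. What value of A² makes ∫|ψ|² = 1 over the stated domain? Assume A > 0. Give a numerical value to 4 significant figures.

Require ∫ |ψ|² du = 1 over the whole domain.
Using ∫₀^∞ uⁿ e^(−αu) du = n!/αⁿ⁺¹, the integral (without the A² prefactor) comes out to a.
Hence A² = 1/[a].
With a = 4.582: A² = 0.21825 and A = 0.46717.

A^2 ≈ 0.2182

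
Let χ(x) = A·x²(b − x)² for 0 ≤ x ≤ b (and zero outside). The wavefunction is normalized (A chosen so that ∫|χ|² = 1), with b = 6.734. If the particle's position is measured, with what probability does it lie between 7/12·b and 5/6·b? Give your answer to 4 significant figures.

P ≈ 0.2934

P = ∫_{7/12·b}^{5/6·b} |χ(x)|² dx.
The normalization integral ∫|χ|²dx over the whole domain equals b^9/630·A², and A² cancels in the ratio.
Substituting u = x/b, A² and the length scale cancel in the ratio: P = ∫_{7/12}^{5/6} u^4·(1 - u)^4 du / ∫_{0}^{1} u^4·(1 - u)^4 du.
With ∫ u^4·(1 - u)^4 du = u^5·(70·u^4 - 315·u^3 + 540·u^2 - 420·u + 126)/630 + C, the region integral is ≈ 0.000465682 and the full one is 1/630.
The result is P = 0.29338.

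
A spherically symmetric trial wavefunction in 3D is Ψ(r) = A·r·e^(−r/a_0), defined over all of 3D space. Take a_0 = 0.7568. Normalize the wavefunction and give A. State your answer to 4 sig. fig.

A ≈ 0.6537

Normalization requires ∫|Ψ|² 4πr² dr = 1, integrated from 0 to ∞.
Carrying out the integral gives A² · 3·π·a_0^5.
So A² = (3·π·a_0^5)^(−1).
Plugging in a_0 = 0.7568 yields A = 0.65375.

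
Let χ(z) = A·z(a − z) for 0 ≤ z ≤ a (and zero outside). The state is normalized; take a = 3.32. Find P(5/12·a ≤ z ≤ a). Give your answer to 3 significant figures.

P ≈ 0.653

The probability is P = ∫ |χ|² dz over [5/12·a, a].
The normalization integral ∫|χ|²dz over the whole domain equals a^5/30·A², and A² cancels in the ratio.
Substituting u = z/a, A² and the length scale cancel in the ratio: P = ∫_{5/12}^{1} u^2·(1 - u)^2 du / ∫_{0}^{1} u^2·(1 - u)^2 du.
With ∫ u^2·(1 - u)^2 du = u^3·(6·u^2 - 15·u + 10)/30 + C, the region integral is ≈ 0.021779 and the full one is 1/30.
Taking the ratio, P = 0.6534.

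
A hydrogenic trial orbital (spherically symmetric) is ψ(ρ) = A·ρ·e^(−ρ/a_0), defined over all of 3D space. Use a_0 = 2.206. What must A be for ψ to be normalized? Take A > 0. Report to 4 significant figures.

A ≈ 0.04507

Normalization requires ∫|ψ|² 4πρ² dρ = 1, integrated from 0 to ∞.
(Spherical symmetry: dV = 4πρ² dρ.)
With ∫₀^∞ ρ^4 e^(−αρ) dρ = 4!/α^5, ∫|ψ|² 4πρ² dρ = A²·(3·π·a_0^5).
Substituting a_0 = 2.206 gives A² = 0.0020310, so A = 0.045066.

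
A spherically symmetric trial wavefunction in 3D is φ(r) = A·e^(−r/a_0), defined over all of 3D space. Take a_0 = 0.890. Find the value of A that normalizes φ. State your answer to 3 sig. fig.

Require ∫ |φ|² 4πr² dr = 1 over the whole domain.
Recall ∫₀^∞ r^m e^(−r/β) dr = m!·β^(m+1), carrying out the integral gives A² · π·a_0^3.
Substituting a_0 = 0.890 gives A² = 0.4515, so A = 0.6720.

A ≈ 0.672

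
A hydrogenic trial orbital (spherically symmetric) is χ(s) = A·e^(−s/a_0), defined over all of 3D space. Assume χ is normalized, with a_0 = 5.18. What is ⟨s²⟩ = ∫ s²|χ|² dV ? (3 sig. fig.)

⟨s²⟩ = ∫ s^2 |χ|² 4πs² ds over the full domain.
The ratio of the moment integral to the normalization integral gives ⟨s²⟩ = 3·a_0^2.
Putting a_0 = 5.18 gives 80.50.

⟨s^2⟩ ≈ 80.5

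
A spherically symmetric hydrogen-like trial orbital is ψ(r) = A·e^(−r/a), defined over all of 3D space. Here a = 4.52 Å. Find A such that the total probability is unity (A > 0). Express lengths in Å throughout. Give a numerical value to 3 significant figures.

A ≈ 0.0587 Å^(-3/2)

Require ∫ |ψ|² 4πr² dr = 1 over the whole domain.
The angular integral contributes 4π, leaving ∫₀^∞ r²|ψ|² dr.
With ψ = A·e^(−r/a), the integral evaluates to A²·[π·a^3].
Hence A² = 1/[π·a^3].
Plugging in a = 4.52 yields A = 0.05871.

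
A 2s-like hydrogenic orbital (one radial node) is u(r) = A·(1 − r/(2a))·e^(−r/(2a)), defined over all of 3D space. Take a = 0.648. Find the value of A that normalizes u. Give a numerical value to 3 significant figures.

A ≈ 0.382

Require ∫ |u|² 4πr² dr = 1 over the whole domain.
Recall ∫₀^∞ r^m e^(−r/β) dr = m!·β^(m+1), carrying out the integral gives A² · 8·π·a^3.
So A² = (8·π·a^3)^(−1).
Substituting a = 0.648 gives A² = 0.1462, so A = 0.3824.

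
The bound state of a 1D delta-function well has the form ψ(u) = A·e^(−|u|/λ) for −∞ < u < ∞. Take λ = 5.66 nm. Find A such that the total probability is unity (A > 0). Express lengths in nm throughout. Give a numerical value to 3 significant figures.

A ≈ 0.420 nm^(-1/2)

The normalization condition is ∫|ψ|² du = 1 from −∞ to ∞.
Using ∫₀^∞ uⁿ e^(−αu) du = n!/αⁿ⁺¹, carrying out the integral gives A² · λ.
Setting this equal to 1 gives A² = 1/(λ).
Substituting λ = 5.66 gives A² = 0.1767, so A = 0.4203.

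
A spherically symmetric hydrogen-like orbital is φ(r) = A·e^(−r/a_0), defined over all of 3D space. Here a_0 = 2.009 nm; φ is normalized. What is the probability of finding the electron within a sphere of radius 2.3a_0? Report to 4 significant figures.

Integrate the radial probability density 4πr²|φ|² over r ≤ 2.3a_0.
The full normalization integral is A²·[π·a_0^3] = 1, fixing A².
In terms of u = r/a_0 (A², 4π and the length scale all cancel between numerator and denominator), P = [∫_{0}^{2.3} u^2·e^(-2·u) du] / [∫_{0}^{∞} u^2·e^(-2·u) du].
An antiderivative of u^2·e^(-2·u) is -(2·u^2 + 2·u + 1)·e^(-2·u)/4; evaluating from 0 to 2.3 gives 1/4 - 809·e^(-23/5)/200, while the full integral is 1/4.
Taking the ratio yields P = 0.83736.

P ≈ 0.8374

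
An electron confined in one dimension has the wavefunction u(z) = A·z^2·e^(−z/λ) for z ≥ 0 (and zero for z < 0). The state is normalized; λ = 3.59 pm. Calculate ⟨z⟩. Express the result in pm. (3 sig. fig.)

⟨z⟩ ≈ 8.98 pm

By definition ⟨z⟩ = ∫ z |u(z)|² dz.
The ratio of the moment integral to the normalization integral gives ⟨z⟩ = 5·λ/2.
With λ = 3.59, ⟨z⟩ = 8.975.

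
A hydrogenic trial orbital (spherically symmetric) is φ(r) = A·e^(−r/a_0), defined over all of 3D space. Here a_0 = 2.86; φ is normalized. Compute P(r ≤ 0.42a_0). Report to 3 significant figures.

Integrate the radial probability density 4πr²|φ|² over r ≤ 0.42a_0.
Normalization gives A² = 1/(π·a_0^3).
Substituting u = r/a_0, A², 4π and the length scale all cancel in the ratio: P = ∫_{0}^{0.42} u^2·e^(-2·u) du / ∫_{0}^{∞} u^2·e^(-2·u) du.
An antiderivative of u^2·e^(-2·u) is -(2·u^2 + 2·u + 1)·e^(-2·u)/4; evaluating from 0 to 0.42 gives 1/4 - 2741·e^(-21/25)/5000, while the full integral is 1/4.
Taking the ratio yields P = 0.05335.

P ≈ 0.0533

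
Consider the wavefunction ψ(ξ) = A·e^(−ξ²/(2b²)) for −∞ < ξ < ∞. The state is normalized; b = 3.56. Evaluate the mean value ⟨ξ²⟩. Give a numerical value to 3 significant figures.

⟨ξ^2⟩ ≈ 6.34

⟨ξ²⟩ = ∫ ξ^2 |ψ|² dξ over the full domain.
Using the Gaussian integral ∫_{−∞}^{∞} e^(−αξ²) dξ = √(π/α), evaluating both integrals, ⟨ξ²⟩ = b^2/2.
With b = 3.56, ⟨ξ^2⟩ = 6.337.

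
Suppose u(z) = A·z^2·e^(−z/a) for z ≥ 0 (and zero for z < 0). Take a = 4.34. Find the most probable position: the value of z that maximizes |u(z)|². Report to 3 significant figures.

The maximum of |u(z)|² occurs where its derivative vanishes.
Solving yields z = 2·a.
With a = 4.34, the most probable position is 8.680.

z ≈ 8.68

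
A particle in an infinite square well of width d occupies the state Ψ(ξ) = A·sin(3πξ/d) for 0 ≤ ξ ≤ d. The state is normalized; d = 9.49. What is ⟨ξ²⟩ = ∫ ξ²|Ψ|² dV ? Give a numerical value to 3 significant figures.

⟨ξ²⟩ = ∫ ξ^2 |Ψ|² dξ over the full domain.
Using sin²θ = (1 − cos 2θ)/2, evaluating both integrals, ⟨ξ²⟩ = -d^2/(18·π^2) + d^2/3.
With d = 9.49, ⟨ξ^2⟩ = 29.51.

⟨ξ^2⟩ ≈ 29.5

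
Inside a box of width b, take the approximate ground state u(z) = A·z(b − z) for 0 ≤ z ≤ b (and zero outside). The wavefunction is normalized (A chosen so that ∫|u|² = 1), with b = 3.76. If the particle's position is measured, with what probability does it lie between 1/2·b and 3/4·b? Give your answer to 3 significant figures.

The probability is P = ∫ |u|² dz over [1/2·b, 3/4·b].
Since A² = 1/(b^5/30), this is the region integral divided by the full normalization integral.
Substituting t = z/b, A² and the length scale cancel in the ratio: P = ∫_{1/2}^{3/4} t^2·(1 - t)^2 dt / ∫_{0}^{1} t^2·(1 - t)^2 dt.
With ∫ t^2·(1 - t)^2 dt = t^3·(6·t^2 - 15·t + 10)/30 + C, the region integral is ≈ 0.013216 and the full one is 1/30.
This works out to P = 203/512.

P ≈ 0.396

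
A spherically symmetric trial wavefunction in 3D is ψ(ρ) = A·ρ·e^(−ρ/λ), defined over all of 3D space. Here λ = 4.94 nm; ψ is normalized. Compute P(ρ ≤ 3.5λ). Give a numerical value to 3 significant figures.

P ≈ 0.827

Integrate the radial probability density 4πρ²|ψ|² over ρ ≤ 3.5λ.
The full normalization integral is A²·[3·π·λ^5] = 1, fixing A².
Substituting u = ρ/λ, A², 4π and the length scale all cancel in the ratio: P = ∫_{0}^{3.5} u^4·e^(-2·u) du / ∫_{0}^{∞} u^4·e^(-2·u) du.
An antiderivative of u^4·e^(-2·u) is -(u^4/2 + u^3 + 3·u^2/2 + 3·u/2 + 3/4)·e^(-2·u); evaluating from 0 to 3.5 gives 3/4 - 4553·e^(-7)/32, while the full integral is 3/4.
The region integral divided by the full integral gives P = 0.8270.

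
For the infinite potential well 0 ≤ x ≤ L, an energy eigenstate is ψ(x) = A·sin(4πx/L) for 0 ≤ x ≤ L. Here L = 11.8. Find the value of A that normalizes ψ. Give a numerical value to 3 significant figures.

Require ∫ |ψ|² dx = 1 over the whole domain.
∫|ψ|² dx = A²·(L/2).
Setting this equal to 1 gives A² = 1/(L/2).
With L = 11.8: A² = 0.1695 and A = 0.4117.

A ≈ 0.412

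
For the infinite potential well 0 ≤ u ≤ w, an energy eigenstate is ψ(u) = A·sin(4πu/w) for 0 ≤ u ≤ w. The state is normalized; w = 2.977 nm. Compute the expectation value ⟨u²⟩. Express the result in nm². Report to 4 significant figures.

⟨u^2⟩ ≈ 2.926 nm^2

⟨u²⟩ = ∫ u^2 |ψ|² du over the full domain.
Since the A² factors cancel between numerator and denominator, ⟨u²⟩ = -w^2/(32·π^2) + w^2/3.
With w = 2.977, ⟨u^2⟩ = 2.9261.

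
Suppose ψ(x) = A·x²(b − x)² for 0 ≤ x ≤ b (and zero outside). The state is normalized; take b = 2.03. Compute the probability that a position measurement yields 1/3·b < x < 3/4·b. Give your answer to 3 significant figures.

P ≈ 0.806

|ψ|² is the probability density, so P = ∫_{1/3·b}^{3/4·b} |ψ|² dx.
With A² fixed by ∫|ψ|² = 1, i.e. A² = (b^9/630)^(−1), substitute and integrate.
Let u = x/b; then A² and the length scale cancel, so P = ∫_{1/3}^{3/4} u^4·(1 - u)^4 du ÷ ∫_{0}^{1} u^4·(1 - u)^4 du.
With ∫ u^4·(1 - u)^4 du = u^5·(70·u^4 - 315·u^3 + 540·u^2 - 420·u + 126)/630 + C, the region integral is ≈ 0.0012797 and the full one is 1/630.
This works out to P = 0.8062.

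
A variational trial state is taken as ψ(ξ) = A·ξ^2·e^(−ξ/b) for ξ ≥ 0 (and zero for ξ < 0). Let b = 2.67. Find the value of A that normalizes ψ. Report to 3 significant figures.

We need A² ∫|f|² dξ = 1, taking the integral from 0 to ∞.
∫|ψ|² dξ = A²·(3·b^5/4).
So A² = (3·b^5/4)^(−1).
Plugging in b = 2.67 yields A = 0.09913.

A ≈ 0.0991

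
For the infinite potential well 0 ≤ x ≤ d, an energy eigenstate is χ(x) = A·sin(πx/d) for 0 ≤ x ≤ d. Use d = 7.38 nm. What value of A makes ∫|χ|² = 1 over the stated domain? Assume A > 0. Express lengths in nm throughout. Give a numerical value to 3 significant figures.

Normalization requires ∫|χ|² dx = 1, integrated from 0 to d.
With ∫₀^d sin²(nπx/d) dx = d/2, ∫|χ|² dx = A²·(d/2).
So A² = (d/2)^(−1).
Plugging in d = 7.38 yields A = 0.5206.

A ≈ 0.521 nm^(-1/2)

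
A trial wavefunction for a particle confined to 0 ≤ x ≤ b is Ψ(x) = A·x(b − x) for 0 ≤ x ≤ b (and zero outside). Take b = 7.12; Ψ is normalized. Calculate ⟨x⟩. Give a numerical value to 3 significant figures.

⟨x⟩ = ∫ x |Ψ|² dx over the full domain.
The ratio of the moment integral to the normalization integral gives ⟨x⟩ = b/2.
Putting b = 7.12 gives 3.560.

⟨x⟩ ≈ 3.56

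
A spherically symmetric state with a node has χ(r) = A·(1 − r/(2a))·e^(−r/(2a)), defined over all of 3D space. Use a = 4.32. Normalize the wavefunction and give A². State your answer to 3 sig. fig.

The normalization condition is ∫|χ|² 4πr² dr = 1 from 0 to ∞.
In 3D with spherical symmetry the volume element is 4πr² dr.
Recall ∫₀^∞ r^m e^(−r/β) dr = m!·β^(m+1), the integral (without the A² prefactor) comes out to 8·π·a^3.
Setting this equal to 1 gives A² = 1/(8·π·a^3).
Substituting a = 4.32 gives A² = 0.0004935, so A = 0.02222.

A^2 ≈ 0.000494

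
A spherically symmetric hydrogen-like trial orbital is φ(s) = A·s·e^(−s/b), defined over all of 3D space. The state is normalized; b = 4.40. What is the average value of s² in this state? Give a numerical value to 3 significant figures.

The expectation value is the |φ|²-weighted average of s^2: ∫ s^2|φ|² 4πs² ds.
Evaluating both integrals, ⟨s²⟩ = 15·b^2/2.
Putting b = 4.40 gives 145.2.

⟨s^2⟩ ≈ 145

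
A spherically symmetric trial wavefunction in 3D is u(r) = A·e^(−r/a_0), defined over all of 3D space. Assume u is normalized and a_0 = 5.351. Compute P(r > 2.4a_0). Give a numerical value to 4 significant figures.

P ≈ 0.1425

Integrate the radial probability density 4πr²|u|² over r > 2.4a_0.
The full normalization integral is A²·[π·a_0^3] = 1, fixing A².
Substituting t = r/a_0, A², 4π and the length scale all cancel in the ratio: P = ∫_{2.4}^{∞} t^2·e^(-2·t) dt / ∫_{0}^{∞} t^2·e^(-2·t) dt.
An antiderivative of t^2·e^(-2·t) is -(2·t^2 + 2·t + 1)·e^(-2·t)/4; evaluating from 2.4 to ∞ gives 433·e^(-24/5)/100, while the full integral is 1/4.
This evaluates to P = 0.14254.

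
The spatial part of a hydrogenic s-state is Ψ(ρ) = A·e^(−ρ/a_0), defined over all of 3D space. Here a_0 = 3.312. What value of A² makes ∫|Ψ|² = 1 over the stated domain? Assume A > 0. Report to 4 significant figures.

The normalization condition is ∫|Ψ|² 4πρ² dρ = 1 from 0 to ∞.
In 3D with spherical symmetry the volume element is 4πρ² dρ.
∫|Ψ|² 4πρ² dρ = A²·(π·a_0^3).
Hence A² = 1/[π·a_0^3].
Substituting a_0 = 3.312 gives A² = 0.0087615, so A = 0.093603.

A^2 ≈ 0.008762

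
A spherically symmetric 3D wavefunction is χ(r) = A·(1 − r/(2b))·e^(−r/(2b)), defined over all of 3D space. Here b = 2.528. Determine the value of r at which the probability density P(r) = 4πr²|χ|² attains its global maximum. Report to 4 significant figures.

The maximum of P(r) = 4πr²|χ|² occurs where its derivative vanishes.
This gives r = b·(√(5) + 3).
With b = 2.528, the most probable radial distance is 13.237.

r ≈ 13.24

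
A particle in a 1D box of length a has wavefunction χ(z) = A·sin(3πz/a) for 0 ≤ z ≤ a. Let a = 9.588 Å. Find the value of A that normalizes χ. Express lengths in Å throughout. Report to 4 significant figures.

A ≈ 0.4567 Å^(-1/2)

We need A² ∫|f|² dz = 1, taking the integral from 0 to a.
Carrying out the integral gives A² · a/2.
Hence A² = 1/[a/2].
Substituting a = 9.588 gives A² = 0.20859, so A = 0.45672.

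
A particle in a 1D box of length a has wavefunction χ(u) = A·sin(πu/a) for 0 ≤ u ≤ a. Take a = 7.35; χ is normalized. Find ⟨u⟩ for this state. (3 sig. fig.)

The expectation value is the |χ|²-weighted average of u: ∫ u|χ|² du.
Evaluating both integrals, ⟨u⟩ = a/2.
With a = 7.35, ⟨u⟩ = 3.675.

⟨u⟩ ≈ 3.68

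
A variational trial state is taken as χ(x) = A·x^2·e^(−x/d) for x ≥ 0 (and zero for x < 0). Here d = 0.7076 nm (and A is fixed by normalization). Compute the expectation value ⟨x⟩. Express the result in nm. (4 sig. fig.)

⟨x⟩ ≈ 1.769 nm

⟨x⟩ = ∫ x |χ|² dx over the full domain.
Recall ∫₀^∞ x^m e^(−x/β) dx = m!·β^(m+1), since the A² factors cancel between numerator and denominator, ⟨x⟩ = 5·d/2.
Putting d = 0.7076 gives 1.7690.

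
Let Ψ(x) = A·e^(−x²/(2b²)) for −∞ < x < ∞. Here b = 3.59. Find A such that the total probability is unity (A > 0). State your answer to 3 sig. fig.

We need A² ∫|f|² dx = 1, taking the integral from −∞ to ∞.
The integral (without the A² prefactor) comes out to √(π)·b.
Setting this equal to 1 gives A² = 1/(√(π)·b).
With b = 3.59: A² = 0.1572 and A = 0.3964.

A ≈ 0.396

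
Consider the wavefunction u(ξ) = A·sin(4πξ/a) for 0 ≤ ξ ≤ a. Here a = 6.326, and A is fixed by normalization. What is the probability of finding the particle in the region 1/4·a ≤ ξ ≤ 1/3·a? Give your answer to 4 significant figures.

P ≈ 0.04888

P = ∫_{1/4·a}^{1/3·a} |u(ξ)|² dξ.
The normalization integral ∫|u|²dξ over the whole domain equals a/2·A², and A² cancels in the ratio.
In terms of t = ξ/a (A² and the length scale cancel between numerator and denominator), P = [∫_{1/4}^{1/3} sin(4·π·t)^2 dt] / [∫_{0}^{1} sin(4·π·t)^2 dt].
With ∫ sin(4·π·t)^2 dt = t/2 - sin(4·π·t)·cos(4·π·t)/(8·π) + C, the region integral is -√(3)/(32·π) + 1/24 and the full one is 1/2.
Evaluating gives P = (-√(3)/16 + π/12)/π.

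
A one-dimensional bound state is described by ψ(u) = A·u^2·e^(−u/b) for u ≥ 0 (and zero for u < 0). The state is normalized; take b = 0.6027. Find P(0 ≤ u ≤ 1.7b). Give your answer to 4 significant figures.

P ≈ 0.2558

The probability is P = ∫ |ψ|² du over [0, 1.7b].
The normalization integral ∫|ψ|²du over the whole domain equals 3·b^5/4·A², and A² cancels in the ratio.
Let t = u/b; then A² and the length scale cancel, so P = ∫_{0}^{1.7} t^4·e^(-2·t) dt ÷ ∫_{0}^{∞} t^4·e^(-2·t) dt.
With ∫ t^4·e^(-2·t) dt = -(t^4/2 + t^3 + 3·t^2/2 + 3·t/2 + 3/4)·e^(-2·t) + C, the region integral is ≈ 0.191864 and the full one is 3/4.
The result is P = 0.25582.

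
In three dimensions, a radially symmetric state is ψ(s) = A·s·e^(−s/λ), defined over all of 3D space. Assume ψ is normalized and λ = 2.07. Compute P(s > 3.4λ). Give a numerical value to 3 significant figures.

With dV = 4πs²ds, the probability is ∫|ψ|² dV over s > 3.4λ.
Normalization gives A² = 1/(3·π·λ^5).
In terms of u = s/λ (A², 4π and the length scale all cancel between numerator and denominator), P = [∫_{3.4}^{∞} u^4·e^(-2·u) du] / [∫_{0}^{∞} u^4·e^(-2·u) du].
With ∫ u^4·e^(-2·u) du = -(u^4/2 + u^3 + 3·u^2/2 + 3·u/2 + 3/4)·e^(-2·u) + C, the region integral is ≈ 0.14402 and the full one is 3/4.
Taking the ratio yields P = 0.1920.

P ≈ 0.192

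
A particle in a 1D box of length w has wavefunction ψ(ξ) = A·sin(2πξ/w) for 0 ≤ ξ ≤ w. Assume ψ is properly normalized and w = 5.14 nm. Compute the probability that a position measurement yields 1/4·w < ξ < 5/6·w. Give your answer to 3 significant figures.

P = ∫_{1/4·w}^{5/6·w} |ψ(ξ)|² dξ.
Since A² = 1/(w/2), this is the region integral divided by the full normalization integral.
Let u = ξ/w; then A² and the length scale cancel, so P = ∫_{1/4}^{5/6} sin(2·π·u)^2 du ÷ ∫_{0}^{1} sin(2·π·u)^2 du.
Using ∫ sin(2·π·u)^2 du = u/2 - sin(4·π·u)/(8·π), the numerator is √(3)/(16·π) + 7/24 and the denominator is 1/2.
This works out to P = √(3)/(8·π) + 7/12.

P ≈ 0.652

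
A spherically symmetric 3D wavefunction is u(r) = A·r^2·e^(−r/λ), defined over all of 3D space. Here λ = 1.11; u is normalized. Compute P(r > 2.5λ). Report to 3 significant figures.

P ≈ 0.762

P = ∫ |u|² 4πr² dr over r > 2.5λ.
Normalization gives A² = 1/(45·π·λ^7/2).
Substituting t = r/λ, A², 4π and the length scale all cancel in the ratio: P = ∫_{2.5}^{∞} t^6·e^(-2·t) dt / ∫_{0}^{∞} t^6·e^(-2·t) dt.
Using ∫ t^6·e^(-2·t) dt = -(4·t^6 + 12·t^5 + 30·t^4 + 60·t^3 + 90·t^2 + 90·t + 45)·e^(-2·t)/8, the numerator is ≈ 4.2873 and the denominator is 45/8.
The region integral divided by the full integral gives P = 0.7622.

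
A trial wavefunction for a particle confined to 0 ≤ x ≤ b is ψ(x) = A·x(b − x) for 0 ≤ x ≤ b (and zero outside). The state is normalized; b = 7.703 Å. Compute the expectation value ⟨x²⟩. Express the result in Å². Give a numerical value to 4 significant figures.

By definition ⟨x²⟩ = ∫ x^2 |ψ(x)|² dx.
Evaluating both integrals, ⟨x²⟩ = 2·b^2/7.
With b = 7.703, ⟨x^2⟩ = 16.953.

⟨x^2⟩ ≈ 16.95 Å^2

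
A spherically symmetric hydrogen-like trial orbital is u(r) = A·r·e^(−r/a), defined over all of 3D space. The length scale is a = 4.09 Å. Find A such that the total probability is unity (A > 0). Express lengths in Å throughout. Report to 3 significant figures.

A ≈ 0.00963 Å^(-5/2)

Normalization requires ∫|u|² 4πr² dr = 1, integrated from 0 to ∞.
(Spherical symmetry: dV = 4πr² dr.)
With ∫₀^∞ r^4 e^(−αr) dr = 4!/α^5, ∫|u|² 4πr² dr = A²·(3·π·a^5).
Substituting a = 4.09 gives A² = 0.00009271, so A = 0.009628.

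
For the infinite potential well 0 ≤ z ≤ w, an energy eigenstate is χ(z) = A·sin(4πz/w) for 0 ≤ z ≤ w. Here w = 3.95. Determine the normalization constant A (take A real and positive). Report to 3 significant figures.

A ≈ 0.712

The normalization condition is ∫|χ|² dz = 1 from 0 to w.
The integral (without the A² prefactor) comes out to w/2.
Setting this equal to 1 gives A² = 1/(w/2).
Plugging in w = 3.95 yields A = 0.7116.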